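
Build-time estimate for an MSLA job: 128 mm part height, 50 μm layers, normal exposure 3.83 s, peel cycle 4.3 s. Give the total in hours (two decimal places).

Number of layers: 128 / 0.05 → 2560 (rounded up).
Cycle time = 3.83 + 4.3 = 8.13 s.
Build time: 2560 × 8.13 s = 20812.8 s, i.e. 5.78 hours.

5.78 hours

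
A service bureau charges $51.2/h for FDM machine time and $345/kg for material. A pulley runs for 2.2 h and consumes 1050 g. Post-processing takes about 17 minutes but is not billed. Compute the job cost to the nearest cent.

Time charge = 51.2 × 2.2 = $112.64.
Feedstock cost: 345 × 1050/1000 → $362.25.
Total = 112.64 + 362.25 = $474.89.

$474.89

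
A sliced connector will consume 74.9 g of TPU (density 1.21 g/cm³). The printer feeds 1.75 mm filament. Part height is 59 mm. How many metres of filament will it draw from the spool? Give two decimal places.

Extruded volume: 74.9/1.21 = 61.9008 cm³ (61900.8 mm³).
A = π r² = π × 0.875² = 2.4053 mm².
L = V/A = 61900.8/2.4053 = 25735.17 mm → 25.74 m.

25.74 m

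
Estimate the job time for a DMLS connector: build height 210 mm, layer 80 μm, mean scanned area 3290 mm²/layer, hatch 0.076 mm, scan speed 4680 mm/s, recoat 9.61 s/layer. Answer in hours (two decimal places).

13.75 hours

Number of layers: 210 / 0.08 → 2625 (rounded up).
Scan path per layer = 3290 / 0.076 = 43289.5 mm.
Per-layer scan time = 43289.5 / 4680, so 9.2499 s.
Per-layer time = 9.2499 + 9.61 = 18.8599 s.
2625 layers × 18.8599 s/layer = 49507.2375 s, i.e. 13.75 hours.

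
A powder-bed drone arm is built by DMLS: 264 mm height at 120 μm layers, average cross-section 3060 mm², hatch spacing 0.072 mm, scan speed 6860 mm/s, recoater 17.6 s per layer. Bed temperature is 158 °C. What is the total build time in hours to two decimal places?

14.54 hours

Layer count = ceil(264 / 0.12) = 2200.
Per-layer scan distance: 3060 / 0.072 → 42500 mm.
Laser time per layer: 42500 / 6860 → 6.1953 s.
Time per layer = 6.1953 + 17.6, so 23.7953 s.
2200 layers × 23.7953 s/layer = 52349.66 s, i.e. 14.54 hours.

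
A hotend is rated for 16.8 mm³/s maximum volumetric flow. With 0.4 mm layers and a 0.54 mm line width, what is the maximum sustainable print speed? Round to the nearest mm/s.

78 mm/s

A = 0.4 × 0.54, so 0.216 mm².
v_max = Q/A = 16.8/0.216 = 77.78 mm/s → 78 mm/s.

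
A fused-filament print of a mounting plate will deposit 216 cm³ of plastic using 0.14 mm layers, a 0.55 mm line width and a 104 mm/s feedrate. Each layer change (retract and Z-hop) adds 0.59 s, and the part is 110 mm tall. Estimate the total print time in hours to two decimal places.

7.62 hours

Bead cross-section = 0.14 × 0.55 = 0.077 mm².
Path length: 216000 mm³ / 0.077 mm² → 2805194.8 mm.
Extrusion time: 2805194.8 / 104 → 26973 s.
Layer count = ceil(110 / 0.14) = 786.
Non-print overhead = 786 × 0.59 = 463.74 s.
Total = 26973 + 463.74 = 27436.74 s = 7.62 hours.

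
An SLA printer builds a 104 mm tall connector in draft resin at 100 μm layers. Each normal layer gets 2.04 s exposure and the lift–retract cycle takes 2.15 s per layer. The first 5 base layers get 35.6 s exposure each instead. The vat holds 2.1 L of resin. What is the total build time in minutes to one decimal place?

Layer count = ceil(104 / 0.1) = 1040.
Bottom layers = 5 × (35.6 + 2.15) = 188.75 s.
Regular layers: 1035 × (2.04 + 2.15) → 4336.65 s.
Total = 188.75 + 4336.65 = 4525.4 s = 75.4 minutes.

75.4 minutes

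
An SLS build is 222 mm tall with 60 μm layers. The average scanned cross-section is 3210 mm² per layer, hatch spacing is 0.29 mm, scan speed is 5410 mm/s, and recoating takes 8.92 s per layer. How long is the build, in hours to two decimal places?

11.27 hours

Layers = ⌈222/0.06⌉ = 3700.
Per-layer scan distance = 3210 / 0.29, so 11069 mm.
Per-layer scan time = 11069 / 5410 = 2.046 s.
Layer cycle = 2.046 + 8.92, so 10.966 s.
Build time = 3700 × 10.966 = 40574.2 s = 11.27 hours.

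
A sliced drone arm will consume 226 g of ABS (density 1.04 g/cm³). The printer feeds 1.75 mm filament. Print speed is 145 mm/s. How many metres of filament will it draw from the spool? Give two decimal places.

90.35 m

Extruded volume: 226/1.04 = 217.3077 cm³ (217307.7 mm³).
Filament cross-section = π × (1.75/2)² = 2.4053 mm².
L = V/A = 217307.7/2.4053 = 90345.36 mm → 90.35 m.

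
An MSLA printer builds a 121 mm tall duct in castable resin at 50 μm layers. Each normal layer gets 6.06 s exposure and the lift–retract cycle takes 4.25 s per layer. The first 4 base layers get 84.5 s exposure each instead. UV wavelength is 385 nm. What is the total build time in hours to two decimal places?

7.02 hours

Number of layers: 121 / 0.05 → 2420 (rounded up).
Base layers = 4 × (84.5 + 4.25) = 355 s.
Normal layers = 2416 × (6.06 + 4.25) = 24908.96 s.
Sum: 355 + 24908.96 = 25263.96 s → 7.02 hours.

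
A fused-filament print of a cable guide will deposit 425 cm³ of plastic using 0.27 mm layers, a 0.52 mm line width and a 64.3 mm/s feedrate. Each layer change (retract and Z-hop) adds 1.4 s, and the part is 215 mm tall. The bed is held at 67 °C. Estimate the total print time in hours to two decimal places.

Bead cross-section = 0.27 × 0.52, so 0.1404 mm².
Path length: 425000 mm³ / 0.1404 mm² → 3027065.5 mm.
Print-move time = 3027065.5 / 64.3, so 47077.2 s.
Number of layers: 215 / 0.27 → 797 (rounded up).
Layer-change overhead: 797 × 1.4 → 1115.8 s.
Altogether 47077.2 + 1115.8 = 48193 s, i.e. 13.39 hours.

13.39 hours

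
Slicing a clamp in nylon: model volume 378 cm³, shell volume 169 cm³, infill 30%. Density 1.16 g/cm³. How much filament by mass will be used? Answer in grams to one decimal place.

Infill region: 378 − 169 → 209 cm³.
Infill volume = 0.30 × 209, so 62.7 cm³.
Deposited volume: 169 + 62.7 → 231.7 cm³.
Mass = 231.7 × 1.16, so 268.772 g.

268.8 g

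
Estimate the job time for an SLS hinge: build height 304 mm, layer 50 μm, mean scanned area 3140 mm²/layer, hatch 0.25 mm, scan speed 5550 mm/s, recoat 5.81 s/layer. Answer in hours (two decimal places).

Layer count = ceil(304 / 0.05) = 6080.
Per-layer scan distance: 3140 / 0.25 → 12560 mm.
Laser time per layer = 12560 / 5550, so 2.2631 s.
Layer cycle = 2.2631 + 5.81 = 8.0731 s.
Build time = 6080 × 8.0731 = 49084.448 s = 13.63 hours.

13.63 hours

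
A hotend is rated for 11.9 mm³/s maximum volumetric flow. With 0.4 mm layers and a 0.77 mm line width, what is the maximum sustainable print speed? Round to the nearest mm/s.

39 mm/s

A: 0.4 × 0.77 → 0.308 mm².
v_max = Q/A = 11.9/0.308 = 38.64 mm/s → 39 mm/s.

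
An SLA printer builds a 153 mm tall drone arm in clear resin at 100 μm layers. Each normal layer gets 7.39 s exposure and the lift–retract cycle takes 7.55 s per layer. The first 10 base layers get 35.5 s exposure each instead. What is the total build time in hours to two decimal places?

Number of layers: 153 / 0.1 → 1530 (rounded up).
Bottom layers = 10 × (35.5 + 7.55), so 430.5 s.
Normal layers = 1520 × (7.39 + 7.55), so 22708.8 s.
Sum: 430.5 + 22708.8 = 23139.3 s → 6.43 hours.

6.43 hours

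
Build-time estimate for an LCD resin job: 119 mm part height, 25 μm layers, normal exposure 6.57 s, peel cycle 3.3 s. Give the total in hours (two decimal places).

Layer count = ceil(119 / 0.025) = 4760.
Cycle time: 6.57 + 3.3 → 9.87 s.
Build time: 4760 × 9.87 s = 46981.2 s, i.e. 13.05 hours.

13.05 hours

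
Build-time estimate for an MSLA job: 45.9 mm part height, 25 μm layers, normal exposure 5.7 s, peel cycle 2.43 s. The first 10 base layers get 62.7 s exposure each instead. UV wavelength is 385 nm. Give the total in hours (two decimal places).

4.30 hours

Layers = ⌈45.9/0.025⌉ = 1836.
Bottom layers = 10 × (62.7 + 2.43), so 651.3 s.
Remaining layers = 1826 × (5.7 + 2.43), so 14845.38 s.
Sum: 651.3 + 14845.38 = 15496.68 s → 4.30 hours.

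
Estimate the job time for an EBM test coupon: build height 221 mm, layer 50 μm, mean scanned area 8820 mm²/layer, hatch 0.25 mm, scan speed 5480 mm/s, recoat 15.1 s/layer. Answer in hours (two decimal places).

26.44 hours

Number of layers: 221 / 0.05 → 4420 (rounded up).
Scan path per layer = 8820 / 0.25 = 35280 mm.
Per-layer scan time = 35280 / 5480 = 6.438 s.
Per-layer time = 6.438 + 15.1, so 21.538 s.
Total: 4420 × 21.538 s = 95197.96 s → 26.44 hours.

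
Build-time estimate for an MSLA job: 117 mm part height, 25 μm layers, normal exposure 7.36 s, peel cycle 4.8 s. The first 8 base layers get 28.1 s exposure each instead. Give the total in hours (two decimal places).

Layer count = ceil(117 / 0.025) = 4680.
Burn-in layers = 8 × (28.1 + 4.8) = 263.2 s.
Normal layers = 4672 × (7.36 + 4.8), so 56811.52 s.
Total = 263.2 + 56811.52 = 57074.72 s = 15.85 hours.

15.85 hours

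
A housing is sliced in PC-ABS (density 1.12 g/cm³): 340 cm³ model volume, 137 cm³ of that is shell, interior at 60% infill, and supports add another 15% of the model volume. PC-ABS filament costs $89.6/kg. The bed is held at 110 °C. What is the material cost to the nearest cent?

Infill region = 340 − 137 = 203 cm³.
Infill volume = 0.60 × 203, so 121.8 cm³.
Support = 0.15 × 340, so 51 cm³.
Total printed volume: 137 + 121.8 + 51 → 309.8 cm³.
Mass: 309.8 × 1.12 → 346.976 g.
At $89.6/kg: 346.976/1000 × 89.6 = $31.09.

$31.09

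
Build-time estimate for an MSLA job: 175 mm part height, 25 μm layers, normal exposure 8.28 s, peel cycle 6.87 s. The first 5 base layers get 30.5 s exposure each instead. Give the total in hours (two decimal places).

Layer count = ceil(175 / 0.025) = 7000.
Burn-in layers: 5 × (30.5 + 6.87) → 186.85 s.
Remaining layers = 6995 × (8.28 + 6.87), so 105974.25 s.
Sum: 186.85 + 105974.25 = 106161.1 s → 29.49 hours.

29.49 hours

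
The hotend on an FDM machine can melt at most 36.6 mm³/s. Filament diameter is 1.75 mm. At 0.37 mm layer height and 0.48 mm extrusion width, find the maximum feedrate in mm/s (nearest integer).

206 mm/s

Bead cross-section = 0.37 × 0.48 = 0.1776 mm².
v_max = Q/A = 36.6/0.1776 = 206.08 mm/s → 206 mm/s.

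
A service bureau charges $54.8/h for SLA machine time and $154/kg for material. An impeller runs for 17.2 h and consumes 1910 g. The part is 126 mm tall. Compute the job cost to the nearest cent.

$1236.70

Time charge = 54.8 × 17.2 = $942.56.
Material charge = 154 × 1910/1000 = $294.14.
Total = 942.56 + 294.14 = $1236.70.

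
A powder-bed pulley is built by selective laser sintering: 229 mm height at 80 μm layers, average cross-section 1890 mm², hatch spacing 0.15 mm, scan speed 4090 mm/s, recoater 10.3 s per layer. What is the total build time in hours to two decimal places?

Number of layers: 229 / 0.08 → 2863 (rounded up).
Hatch length per layer = 1890 / 0.15, so 12600 mm.
Scan time per layer = 12600 / 4090 = 3.0807 s.
Per-layer time: 3.0807 + 10.3 → 13.3807 s.
Build time = 2863 × 13.3807 = 38308.9441 s = 10.64 hours.

10.64 hours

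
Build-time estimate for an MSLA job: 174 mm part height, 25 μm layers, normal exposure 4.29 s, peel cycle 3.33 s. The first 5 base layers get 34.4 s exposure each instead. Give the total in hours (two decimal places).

Layer count = ceil(174 / 0.025) = 6960.
Burn-in layers: 5 × (34.4 + 3.33) → 188.65 s.
Normal layers = 6955 × (4.29 + 3.33) = 52997.1 s.
Total = 188.65 + 52997.1 = 53185.75 s = 14.77 hours.

14.77 hours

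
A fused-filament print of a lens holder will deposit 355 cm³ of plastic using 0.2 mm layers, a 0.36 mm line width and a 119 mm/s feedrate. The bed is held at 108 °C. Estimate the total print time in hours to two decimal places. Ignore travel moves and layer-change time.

Extrusion cross-section = 0.2 × 0.36 = 0.072 mm².
Path length: 355000 mm³ / 0.072 mm² → 4930555.6 mm.
Extrusion time = 4930555.6 / 119, so 41433.2 s.
In the requested units: 41433.2 s = 11.51 hours.

11.51 hours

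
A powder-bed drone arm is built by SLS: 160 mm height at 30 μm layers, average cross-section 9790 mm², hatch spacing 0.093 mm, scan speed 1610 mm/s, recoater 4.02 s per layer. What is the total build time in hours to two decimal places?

Number of layers: 160 / 0.03 → 5334 (rounded up).
Per-layer scan distance = 9790 / 0.093 = 105268.8 mm.
Scan time per layer: 105268.8 / 1610 → 65.3843 s.
Per-layer time = 65.3843 + 4.02 = 69.4043 s.
Total: 5334 × 69.4043 s = 370202.5362 s → 102.83 hours.

102.83 hours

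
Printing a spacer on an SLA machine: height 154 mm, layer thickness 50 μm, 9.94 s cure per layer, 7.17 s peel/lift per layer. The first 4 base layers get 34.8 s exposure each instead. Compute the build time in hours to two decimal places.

Layer count = ceil(154 / 0.05) = 3080.
Burn-in layers = 4 × (34.8 + 7.17), so 167.88 s.
Regular layers = 3076 × (9.94 + 7.17), so 52630.36 s.
Total = 167.88 + 52630.36 = 52798.24 s = 14.67 hours.

14.67 hours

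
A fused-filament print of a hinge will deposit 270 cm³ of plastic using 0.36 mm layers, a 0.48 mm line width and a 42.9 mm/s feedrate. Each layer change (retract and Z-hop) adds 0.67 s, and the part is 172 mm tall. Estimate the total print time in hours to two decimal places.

10.21 hours

Bead cross-section = 0.36 × 0.48, so 0.1728 mm².
Toolpath length = 270 cm³ / 0.1728 mm² = 270000 / 0.1728 = 1562500 mm.
Extrusion time: 1562500 / 42.9 → 36421.9 s.
Layer count = ceil(172 / 0.36) = 478.
Non-print overhead: 478 × 0.67 → 320.26 s.
Altogether 36421.9 + 320.26 = 36742.16 s, i.e. 10.21 hours.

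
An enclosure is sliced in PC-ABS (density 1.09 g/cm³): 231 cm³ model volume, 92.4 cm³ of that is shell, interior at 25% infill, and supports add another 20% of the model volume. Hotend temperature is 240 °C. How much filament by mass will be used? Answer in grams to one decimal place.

188.8 g

Volume inside the shell = 231 − 92.4 = 138.6 cm³.
Infill volume = 0.25 × 138.6 = 34.65 cm³.
Support = 0.20 × 231, so 46.2 cm³.
Deposited volume = 92.4 + 34.65 + 46.2 = 173.25 cm³.
Mass = 173.25 × 1.09 = 188.8425 g.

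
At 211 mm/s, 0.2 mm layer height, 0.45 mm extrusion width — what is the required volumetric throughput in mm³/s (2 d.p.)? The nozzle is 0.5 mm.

18.99

Bead cross-section = 0.2 × 0.45 = 0.09 mm².
Volumetric flow = 211 × 0.09 = 18.99 mm³/s.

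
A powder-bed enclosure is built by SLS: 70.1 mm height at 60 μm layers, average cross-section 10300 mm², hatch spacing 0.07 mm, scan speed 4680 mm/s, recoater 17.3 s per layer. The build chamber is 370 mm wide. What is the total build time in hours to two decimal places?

15.83 hours

Layers = ⌈70.1/0.06⌉ = 1169.
Scan path per layer: 10300 / 0.07 → 147142.9 mm.
Scan time per layer = 147142.9 / 4680, so 31.4408 s.
Layer cycle = 31.4408 + 17.3 = 48.7408 s.
Total: 1169 × 48.7408 s = 56977.9952 s → 15.83 hours.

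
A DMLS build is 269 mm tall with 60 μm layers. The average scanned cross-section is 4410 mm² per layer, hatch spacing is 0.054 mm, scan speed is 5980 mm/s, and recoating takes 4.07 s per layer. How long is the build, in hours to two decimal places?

22.08 hours

Layer count = ceil(269 / 0.06) = 4484.
Hatch length per layer = 4410 / 0.054 = 81666.7 mm.
Per-layer scan time: 81666.7 / 5980 → 13.6566 s.
Per-layer time = 13.6566 + 4.07 = 17.7266 s.
Total: 4484 × 17.7266 s = 79486.0744 s → 22.08 hours.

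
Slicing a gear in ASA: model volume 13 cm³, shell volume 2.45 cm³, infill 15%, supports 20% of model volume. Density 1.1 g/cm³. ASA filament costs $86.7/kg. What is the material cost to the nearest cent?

$0.63

Interior volume: 13 − 2.45 → 10.55 cm³.
Infill volume: 0.15 × 10.55 → 1.5825 cm³.
Support: 0.20 × 13 → 2.6 cm³.
Total printed volume = 2.45 + 1.5825 + 2.6 = 6.6325 cm³.
Mass = 6.6325 × 1.1 = 7.29575 g.
Cost = 7.29575 g / 1000 × $86.7/kg = $0.63.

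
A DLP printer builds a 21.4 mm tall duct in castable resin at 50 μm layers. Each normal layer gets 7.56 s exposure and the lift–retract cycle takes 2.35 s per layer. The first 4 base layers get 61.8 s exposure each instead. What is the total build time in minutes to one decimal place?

74.3 minutes

Number of layers: 21.4 / 0.05 → 428 (rounded up).
Base layers = 4 × (61.8 + 2.35) = 256.6 s.
Normal layers = 424 × (7.56 + 2.35), so 4201.84 s.
Sum: 256.6 + 4201.84 = 4458.44 s → 74.3 minutes.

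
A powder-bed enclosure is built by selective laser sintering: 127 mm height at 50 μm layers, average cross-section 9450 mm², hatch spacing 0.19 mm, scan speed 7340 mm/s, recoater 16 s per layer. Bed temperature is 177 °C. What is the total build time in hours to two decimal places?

16.07 hours

Number of layers: 127 / 0.05 → 2540 (rounded up).
Hatch length per layer = 9450 / 0.19 = 49736.8 mm.
Laser time per layer: 49736.8 / 7340 → 6.7761 s.
Time per layer = 6.7761 + 16 = 22.7761 s.
2540 layers × 22.7761 s/layer = 57851.294 s, i.e. 16.07 hours.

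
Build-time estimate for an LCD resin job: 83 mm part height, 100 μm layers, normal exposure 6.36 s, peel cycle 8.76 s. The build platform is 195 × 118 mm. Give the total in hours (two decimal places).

3.49 hours

Layer count = ceil(83 / 0.1) = 830.
Each layer takes: 6.36 + 8.76 → 15.12 s.
Total = 830 × 15.12 = 12549.6 s = 3.49 hours.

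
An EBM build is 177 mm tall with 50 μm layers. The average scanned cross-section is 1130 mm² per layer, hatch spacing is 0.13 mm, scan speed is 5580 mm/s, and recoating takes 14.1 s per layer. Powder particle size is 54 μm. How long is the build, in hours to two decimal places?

15.40 hours

Number of layers: 177 / 0.05 → 3540 (rounded up).
Scan path per layer: 1130 / 0.13 → 8692.3 mm.
Per-layer scan time = 8692.3 / 5580 = 1.5578 s.
Time per layer = 1.5578 + 14.1 = 15.6578 s.
Build time = 3540 × 15.6578 = 55428.612 s = 15.40 hours.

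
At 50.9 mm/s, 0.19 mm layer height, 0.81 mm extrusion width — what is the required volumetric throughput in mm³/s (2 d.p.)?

A = 0.19 × 0.81, so 0.1539 mm².
Volumetric flow = 50.9 × 0.1539 = 7.83 mm³/s.

7.83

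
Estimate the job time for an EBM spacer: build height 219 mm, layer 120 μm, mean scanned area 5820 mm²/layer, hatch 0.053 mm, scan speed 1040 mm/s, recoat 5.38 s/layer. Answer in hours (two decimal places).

56.25 hours

Number of layers: 219 / 0.12 → 1825 (rounded up).
Per-layer scan distance = 5820 / 0.053 = 109811.3 mm.
Beam time per layer: 109811.3 / 1040 → 105.5878 s.
Layer cycle = 105.5878 + 5.38, so 110.9678 s.
1825 layers × 110.9678 s/layer = 202516.235 s, i.e. 56.25 hours.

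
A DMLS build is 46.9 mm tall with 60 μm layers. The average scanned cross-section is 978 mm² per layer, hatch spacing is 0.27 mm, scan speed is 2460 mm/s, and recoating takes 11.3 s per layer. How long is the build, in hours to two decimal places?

2.77 hours

Layers = ⌈46.9/0.06⌉ = 782.
Hatch length per layer: 978 / 0.27 → 3622.2 mm.
Scan time per layer = 3622.2 / 2460, so 1.4724 s.
Per-layer time = 1.4724 + 11.3 = 12.7724 s.
782 layers × 12.7724 s/layer = 9988.0168 s, i.e. 2.77 hours.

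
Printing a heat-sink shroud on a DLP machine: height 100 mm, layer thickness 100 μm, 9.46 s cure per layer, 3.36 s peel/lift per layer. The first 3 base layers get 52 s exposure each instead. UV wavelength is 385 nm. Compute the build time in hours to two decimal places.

3.60 hours

Layers = ⌈100/0.1⌉ = 1000.
Bottom layers: 3 × (52 + 3.36) → 166.08 s.
Remaining layers = 997 × (9.46 + 3.36), so 12781.54 s.
Sum: 166.08 + 12781.54 = 12947.62 s → 3.60 hours.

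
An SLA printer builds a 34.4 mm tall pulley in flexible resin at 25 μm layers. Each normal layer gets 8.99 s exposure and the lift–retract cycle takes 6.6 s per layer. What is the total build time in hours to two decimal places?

Layers = ⌈34.4/0.025⌉ = 1376.
Per-layer time: 8.99 + 6.6 → 15.59 s.
Build time: 1376 × 15.59 s = 21451.84 s, i.e. 5.96 hours.

5.96 hours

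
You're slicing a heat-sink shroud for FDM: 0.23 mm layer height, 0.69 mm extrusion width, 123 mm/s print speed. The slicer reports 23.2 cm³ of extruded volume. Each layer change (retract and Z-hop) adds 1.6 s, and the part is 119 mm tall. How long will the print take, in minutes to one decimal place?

Line area = 0.23 × 0.69 = 0.1587 mm².
Total extruded path = 23200/0.1587 = 146187.8 mm.
Time extruding: 146187.8 / 123 → 1188.5 s.
Number of layers: 119 / 0.23 → 518 (rounded up).
Layer-change overhead = 518 × 1.6 = 828.8 s.
Total = 1188.5 + 828.8 = 2017.3 s = 33.6 minutes.

33.6 minutes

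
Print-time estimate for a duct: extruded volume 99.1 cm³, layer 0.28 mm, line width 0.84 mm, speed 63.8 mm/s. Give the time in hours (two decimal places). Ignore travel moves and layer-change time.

Line area: 0.28 × 0.84 → 0.2352 mm².
Toolpath length = 99.1 cm³ / 0.2352 mm² = 99100 / 0.2352 = 421343.5 mm.
Print-move time: 421343.5 / 63.8 → 6604.1 s.
6604.1 s = 1.83 hours.

1.83 hours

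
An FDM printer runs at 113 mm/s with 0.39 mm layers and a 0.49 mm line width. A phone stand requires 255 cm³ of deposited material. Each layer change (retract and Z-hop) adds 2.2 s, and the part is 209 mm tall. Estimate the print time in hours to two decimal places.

3.61 hours

Extrusion cross-section: 0.39 × 0.49 → 0.1911 mm².
Toolpath length = 255 cm³ / 0.1911 mm² = 255000 / 0.1911 = 1334379.9 mm.
Extrusion time = 1334379.9 / 113, so 11808.7 s.
Layer count = ceil(209 / 0.39) = 536.
Layer-change overhead: 536 × 2.2 → 1179.2 s.
Altogether 11808.7 + 1179.2 = 12987.9 s, i.e. 3.61 hours.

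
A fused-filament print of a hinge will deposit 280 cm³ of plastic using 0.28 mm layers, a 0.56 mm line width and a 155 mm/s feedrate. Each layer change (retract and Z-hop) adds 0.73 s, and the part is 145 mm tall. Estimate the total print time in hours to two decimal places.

Extrusion cross-section = 0.28 × 0.56, so 0.1568 mm².
Total extruded path = 280000/0.1568 = 1785714.3 mm.
Extrusion time = 1785714.3 / 155, so 11520.7 s.
Layer count = ceil(145 / 0.28) = 518.
Z-hop total = 518 × 0.73, so 378.14 s.
Total = 11520.7 + 378.14 = 11898.84 s = 3.31 hours.

3.31 hours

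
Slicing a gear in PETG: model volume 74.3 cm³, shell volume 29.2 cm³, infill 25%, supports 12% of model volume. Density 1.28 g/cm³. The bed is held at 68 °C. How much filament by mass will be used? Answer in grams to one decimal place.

Infill region = 74.3 − 29.2, so 45.1 cm³.
Infill deposited: 0.25 × 45.1 → 11.275 cm³.
Support = 0.12 × 74.3 = 8.916 cm³.
Deposited volume = 29.2 + 11.275 + 8.916, so 49.391 cm³.
Mass = 49.391 × 1.28, so 63.22048 g.

63.2 g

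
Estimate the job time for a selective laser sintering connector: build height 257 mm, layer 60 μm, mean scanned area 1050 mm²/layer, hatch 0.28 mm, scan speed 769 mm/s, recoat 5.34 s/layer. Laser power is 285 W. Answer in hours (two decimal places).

12.16 hours

Layers = ⌈257/0.06⌉ = 4284.
Scan path per layer = 1050 / 0.28, so 3750 mm.
Scan time per layer: 3750 / 769 → 4.8765 s.
Layer cycle: 4.8765 + 5.34 → 10.2165 s.
4284 layers × 10.2165 s/layer = 43767.486 s, i.e. 12.16 hours.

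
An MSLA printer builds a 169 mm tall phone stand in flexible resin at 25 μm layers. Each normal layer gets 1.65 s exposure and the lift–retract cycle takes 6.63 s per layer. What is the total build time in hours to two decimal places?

Layers = ⌈169/0.025⌉ = 6760.
Per-layer time = 1.65 + 6.63 = 8.28 s.
Build time: 6760 × 8.28 s = 55972.8 s, i.e. 15.55 hours.

15.55 hours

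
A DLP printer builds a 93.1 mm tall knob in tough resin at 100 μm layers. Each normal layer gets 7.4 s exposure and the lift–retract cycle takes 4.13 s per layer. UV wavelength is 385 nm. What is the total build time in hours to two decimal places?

Layer count = ceil(93.1 / 0.1) = 931.
Cycle time = 7.4 + 4.13, so 11.53 s.
Total = 931 × 11.53 = 10734.43 s = 2.98 hours.

2.98 hours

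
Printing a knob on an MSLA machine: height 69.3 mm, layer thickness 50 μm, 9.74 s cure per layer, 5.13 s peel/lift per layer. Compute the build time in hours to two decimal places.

5.72 hours

Layer count = ceil(69.3 / 0.05) = 1386.
Cycle time = 9.74 + 5.13, so 14.87 s.
Build time: 1386 × 14.87 s = 20609.82 s, i.e. 5.72 hours.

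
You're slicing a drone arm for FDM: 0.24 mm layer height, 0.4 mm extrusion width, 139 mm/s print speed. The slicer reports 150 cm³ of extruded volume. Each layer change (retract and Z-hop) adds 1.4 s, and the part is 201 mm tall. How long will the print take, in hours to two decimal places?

3.45 hours

Line area = 0.24 × 0.4 = 0.096 mm².
Toolpath length = 150 cm³ / 0.096 mm² = 150000 / 0.096 = 1562500 mm.
Extrusion time: 1562500 / 139 → 11241 s.
Layer count = ceil(201 / 0.24) = 838.
Layer-change overhead = 838 × 1.4, so 1173.2 s.
Altogether 11241 + 1173.2 = 12414.2 s, i.e. 3.45 hours.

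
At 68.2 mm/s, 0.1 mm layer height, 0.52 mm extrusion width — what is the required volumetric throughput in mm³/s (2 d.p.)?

3.55

Extrusion cross-section = 0.1 × 0.52 = 0.052 mm².
Q = v·A = 68.2 × 0.052 = 3.55 mm³/s.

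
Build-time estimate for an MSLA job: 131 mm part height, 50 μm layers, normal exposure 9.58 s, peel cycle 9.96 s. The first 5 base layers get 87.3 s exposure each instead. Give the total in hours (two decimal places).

Layer count = ceil(131 / 0.05) = 2620.
Base layers = 5 × (87.3 + 9.96), so 486.3 s.
Normal layers = 2615 × (9.58 + 9.96), so 51097.1 s.
Sum: 486.3 + 51097.1 = 51583.4 s → 14.33 hours.

14.33 hours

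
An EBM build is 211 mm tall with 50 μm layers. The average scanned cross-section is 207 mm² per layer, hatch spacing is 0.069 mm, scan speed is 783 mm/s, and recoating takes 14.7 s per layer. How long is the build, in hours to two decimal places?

21.72 hours

Layer count = ceil(211 / 0.05) = 4220.
Hatch length per layer = 207 / 0.069, so 3000 mm.
Per-layer scan time = 3000 / 783 = 3.8314 s.
Per-layer time: 3.8314 + 14.7 → 18.5314 s.
Total: 4220 × 18.5314 s = 78202.508 s → 21.72 hours.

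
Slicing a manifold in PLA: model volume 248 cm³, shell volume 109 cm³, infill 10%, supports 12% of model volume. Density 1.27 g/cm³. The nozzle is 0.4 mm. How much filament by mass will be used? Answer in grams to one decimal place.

Infill region: 248 − 109 → 139 cm³.
Infill deposited = 0.10 × 139 = 13.9 cm³.
Support = 0.12 × 248 = 29.76 cm³.
Deposited volume = 109 + 13.9 + 29.76 = 152.66 cm³.
Mass = 152.66 × 1.27, so 193.8782 g.

193.9 g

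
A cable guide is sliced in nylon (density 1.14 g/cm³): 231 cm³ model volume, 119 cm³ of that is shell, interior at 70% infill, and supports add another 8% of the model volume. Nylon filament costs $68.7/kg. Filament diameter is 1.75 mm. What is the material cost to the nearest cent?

$16.91

Interior volume = 231 − 119 = 112 cm³.
Infill deposited: 0.70 × 112 → 78.4 cm³.
Support = 0.08 × 231, so 18.48 cm³.
Total printed volume: 119 + 78.4 + 18.48 → 215.88 cm³.
Mass = 215.88 × 1.14, so 246.1032 g.
Cost = 246.1032 g / 1000 × $68.7/kg = $16.91.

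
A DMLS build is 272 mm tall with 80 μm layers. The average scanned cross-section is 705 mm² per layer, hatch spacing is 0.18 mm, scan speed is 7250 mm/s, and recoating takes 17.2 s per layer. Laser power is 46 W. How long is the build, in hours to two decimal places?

16.75 hours

Layers = ⌈272/0.08⌉ = 3400.
Hatch length per layer = 705 / 0.18 = 3916.7 mm.
Per-layer scan time: 3916.7 / 7250 → 0.5402 s.
Layer cycle = 0.5402 + 17.2, so 17.7402 s.
Total: 3400 × 17.7402 s = 60316.68 s → 16.75 hours.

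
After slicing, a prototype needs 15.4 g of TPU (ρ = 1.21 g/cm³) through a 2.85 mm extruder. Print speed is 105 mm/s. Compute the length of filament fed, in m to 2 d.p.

Extruded volume: 15.4/1.21 = 12.7273 cm³ (12727.3 mm³).
Cross-section of 2.85 mm filament: π·(2.85/2)² = 6.3794 mm².
Length = 12727.3 / 6.3794 = 1995.06 mm = 2.00 m.

2.00 m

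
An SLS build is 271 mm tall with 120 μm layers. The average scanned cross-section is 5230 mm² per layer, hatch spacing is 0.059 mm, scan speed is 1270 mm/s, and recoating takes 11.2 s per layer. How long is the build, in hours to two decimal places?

Number of layers: 271 / 0.12 → 2259 (rounded up).
Hatch length per layer = 5230 / 0.059 = 88644.1 mm.
Scan time per layer = 88644.1 / 1270 = 69.7985 s.
Per-layer time = 69.7985 + 11.2, so 80.9985 s.
2259 layers × 80.9985 s/layer = 182975.6115 s, i.e. 50.83 hours.

50.83 hours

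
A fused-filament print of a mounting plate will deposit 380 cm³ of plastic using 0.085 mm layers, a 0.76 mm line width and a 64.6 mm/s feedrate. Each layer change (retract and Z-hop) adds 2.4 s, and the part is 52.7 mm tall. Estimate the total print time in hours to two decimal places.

25.71 hours

Extrusion cross-section = 0.085 × 0.76, so 0.0646 mm².
Total extruded path = 380000/0.0646 = 5882352.9 mm.
Extrusion time = 5882352.9 / 64.6 = 91058.1 s.
Layer count = ceil(52.7 / 0.085) = 620.
Non-print overhead = 620 × 2.4 = 1488 s.
Altogether 91058.1 + 1488 = 92546.1 s, i.e. 25.71 hours.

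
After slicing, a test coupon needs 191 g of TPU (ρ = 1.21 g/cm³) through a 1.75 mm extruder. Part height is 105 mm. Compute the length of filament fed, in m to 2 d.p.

Extruded volume: 191/1.21 = 157.8512 cm³ (157851.2 mm³).
A = π r² = π × 0.875² = 2.4053 mm².
L = V/A = 157851.2/2.4053 = 65626.41 mm → 65.63 m.

65.63 m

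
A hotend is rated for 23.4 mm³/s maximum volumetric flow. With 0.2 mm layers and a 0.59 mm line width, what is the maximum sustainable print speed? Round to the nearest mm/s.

A = 0.2 × 0.59 = 0.118 mm².
Max speed = 23.4 / 0.118 = 198.31 ≈ 198 mm/s.

198 mm/s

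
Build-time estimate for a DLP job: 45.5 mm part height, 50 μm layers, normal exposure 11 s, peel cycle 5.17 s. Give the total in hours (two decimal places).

4.09 hours

Layers = ⌈45.5/0.05⌉ = 910.
Each layer takes = 11 + 5.17 = 16.17 s.
Build time: 910 × 16.17 s = 14714.7 s, i.e. 4.09 hours.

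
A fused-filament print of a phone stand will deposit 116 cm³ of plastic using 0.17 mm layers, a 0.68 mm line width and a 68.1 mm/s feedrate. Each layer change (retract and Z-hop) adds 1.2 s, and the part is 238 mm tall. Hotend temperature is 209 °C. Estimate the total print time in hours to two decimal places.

4.56 hours

Extrusion cross-section = 0.17 × 0.68, so 0.1156 mm².
Path length: 116000 mm³ / 0.1156 mm² → 1003460.2 mm.
Print-move time = 1003460.2 / 68.1, so 14735.1 s.
Layers = ⌈238/0.17⌉ = 1400.
Z-hop total: 1400 × 1.2 → 1680 s.
Total = 14735.1 + 1680 = 16415.1 s = 4.56 hours.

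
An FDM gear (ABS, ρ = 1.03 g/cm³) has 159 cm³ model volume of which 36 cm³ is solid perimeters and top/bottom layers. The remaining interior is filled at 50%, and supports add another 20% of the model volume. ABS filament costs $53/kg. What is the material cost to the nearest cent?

Volume inside the shell = 159 − 36 = 123 cm³.
Infill volume = 0.50 × 123 = 61.5 cm³.
Support = 0.20 × 159, so 31.8 cm³.
Total extruded = 36 + 61.5 + 31.8, so 129.3 cm³.
Mass = 129.3 × 1.03 = 133.179 g.
Cost = 133.179 g / 1000 × $53/kg = $7.06.

$7.06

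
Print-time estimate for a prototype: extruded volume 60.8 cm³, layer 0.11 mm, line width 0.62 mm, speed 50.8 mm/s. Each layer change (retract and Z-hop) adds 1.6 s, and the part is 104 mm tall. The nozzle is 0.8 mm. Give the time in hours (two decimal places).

Bead cross-section = 0.11 × 0.62, so 0.0682 mm².
Total extruded path = 60800/0.0682 = 891495.6 mm.
Time extruding: 891495.6 / 50.8 → 17549.1 s.
Layers = ⌈104/0.11⌉ = 946.
Non-print overhead: 946 × 1.6 → 1513.6 s.
Total = 17549.1 + 1513.6 = 19062.7 s = 5.30 hours.

5.30 hours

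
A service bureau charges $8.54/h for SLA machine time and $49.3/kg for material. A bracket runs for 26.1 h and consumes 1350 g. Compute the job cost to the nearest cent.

$289.45

Machine cost = 8.54 × 26.1, so $222.894.
Feedstock cost = 49.3 × 1350/1000, so $66.555.
Job cost: 222.894 + 66.555 = 289.449 ≈ $289.45.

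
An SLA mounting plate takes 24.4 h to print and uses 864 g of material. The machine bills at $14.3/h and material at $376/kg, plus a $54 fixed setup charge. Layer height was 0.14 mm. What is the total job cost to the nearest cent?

Machine-time cost = 14.3 × 24.4, so $348.92.
Feedstock cost = 376 × 864/1000, so $324.864.
Adding setup: 348.92 + 324.864 + 54 → 727.784 ≈ $727.78.

$727.78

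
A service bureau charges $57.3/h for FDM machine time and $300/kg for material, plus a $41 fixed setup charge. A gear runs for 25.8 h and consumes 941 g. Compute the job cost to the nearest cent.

$1801.64

Machine cost: 57.3 × 25.8 → $1478.34.
Material charge: 300 × 941/1000 → $282.30.
Total = 1478.34 + 282.30 + 41 = $1801.64.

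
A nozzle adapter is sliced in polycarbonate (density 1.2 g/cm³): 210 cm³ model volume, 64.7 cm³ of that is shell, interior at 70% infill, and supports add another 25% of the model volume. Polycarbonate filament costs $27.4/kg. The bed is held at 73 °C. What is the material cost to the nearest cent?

Volume inside the shell: 210 − 64.7 → 145.3 cm³.
Infill deposited = 0.70 × 145.3, so 101.71 cm³.
Support: 0.25 × 210 → 52.5 cm³.
Total extruded = 64.7 + 101.71 + 52.5 = 218.91 cm³.
Mass: 218.91 × 1.2 → 262.692 g.
Cost = 262.692 g / 1000 × $27.4/kg = $7.20.

$7.20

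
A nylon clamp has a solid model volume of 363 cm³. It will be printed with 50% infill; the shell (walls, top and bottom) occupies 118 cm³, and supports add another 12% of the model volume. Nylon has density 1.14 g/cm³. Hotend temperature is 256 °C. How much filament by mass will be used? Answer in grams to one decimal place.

323.8 g

Volume inside the shell: 363 − 118 → 245 cm³.
Infill volume: 0.50 × 245 → 122.5 cm³.
Support = 0.12 × 363 = 43.56 cm³.
Total printed volume = 118 + 122.5 + 43.56, so 284.06 cm³.
Mass: 284.06 × 1.14 → 323.8284 g.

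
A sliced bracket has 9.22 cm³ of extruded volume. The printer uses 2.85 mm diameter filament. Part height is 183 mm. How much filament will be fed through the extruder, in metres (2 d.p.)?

1.45 m

Cross-section of 2.85 mm filament: π·(2.85/2)² = 6.3794 mm².
Length = 9.22 cm³ / 6.3794 mm² = 9220 / 6.3794 = 1445.28 mm = 1.45 m.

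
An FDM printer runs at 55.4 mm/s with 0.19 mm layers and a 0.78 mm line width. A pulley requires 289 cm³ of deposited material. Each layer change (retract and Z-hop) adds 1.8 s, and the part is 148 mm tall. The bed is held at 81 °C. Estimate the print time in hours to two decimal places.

Line area = 0.19 × 0.78 = 0.1482 mm².
Toolpath length = 289 cm³ / 0.1482 mm² = 289000 / 0.1482 = 1950067.5 mm.
Time extruding = 1950067.5 / 55.4, so 35199.8 s.
Number of layers: 148 / 0.19 → 779 (rounded up).
Layer-change overhead = 779 × 1.8, so 1402.2 s.
Total = 35199.8 + 1402.2 = 36602 s = 10.17 hours.

10.17 hours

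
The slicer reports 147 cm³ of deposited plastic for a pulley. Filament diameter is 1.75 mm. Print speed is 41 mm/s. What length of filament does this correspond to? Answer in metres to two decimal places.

Filament cross-section = π × (1.75/2)² = 2.4053 mm².
L = 147000 mm³ / 2.4053 mm² = 61115.04 mm, i.e. 61.12 m.

61.12 m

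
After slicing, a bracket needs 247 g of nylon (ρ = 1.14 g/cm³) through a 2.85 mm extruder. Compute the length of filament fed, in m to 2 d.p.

Volume = 247 g / 1.14 g·cm⁻³ = 216.6667 cm³ = 216666.7 mm³.
Cross-section of 2.85 mm filament: π·(2.85/2)² = 6.3794 mm².
L = V/A = 216666.7/6.3794 = 33963.49 mm → 33.96 m.

33.96 m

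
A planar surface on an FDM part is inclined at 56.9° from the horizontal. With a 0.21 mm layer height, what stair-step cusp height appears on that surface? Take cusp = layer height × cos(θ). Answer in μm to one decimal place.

Cusp = layer height × cos(56.9°) = 0.21 × 0.5461 = 0.114681 mm = 114.7 μm.

114.7 μm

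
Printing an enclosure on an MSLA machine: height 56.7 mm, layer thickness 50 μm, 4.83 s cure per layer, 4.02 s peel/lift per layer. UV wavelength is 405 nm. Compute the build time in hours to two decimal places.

2.79 hours

Layer count = ceil(56.7 / 0.05) = 1134.
Cycle time = 4.83 + 4.02, so 8.85 s.
Total = 1134 × 8.85 = 10035.9 s = 2.79 hours.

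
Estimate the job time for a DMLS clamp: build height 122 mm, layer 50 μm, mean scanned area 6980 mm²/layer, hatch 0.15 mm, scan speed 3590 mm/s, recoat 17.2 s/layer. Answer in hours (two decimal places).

20.44 hours

Layers = ⌈122/0.05⌉ = 2440.
Hatch length per layer: 6980 / 0.15 → 46533.3 mm.
Scan time per layer = 46533.3 / 3590, so 12.9619 s.
Time per layer = 12.9619 + 17.2 = 30.1619 s.
Total: 2440 × 30.1619 s = 73595.036 s → 20.44 hours.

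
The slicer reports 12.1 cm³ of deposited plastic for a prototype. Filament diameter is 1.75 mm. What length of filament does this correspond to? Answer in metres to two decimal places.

Filament cross-section = π × (1.75/2)² = 2.4053 mm².
L = 12100 mm³ / 2.4053 mm² = 5030.56 mm, i.e. 5.03 m.

5.03 m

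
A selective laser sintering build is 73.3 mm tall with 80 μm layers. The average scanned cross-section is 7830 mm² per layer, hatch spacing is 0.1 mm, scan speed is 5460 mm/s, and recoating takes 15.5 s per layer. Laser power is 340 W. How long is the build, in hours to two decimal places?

Number of layers: 73.3 / 0.08 → 917 (rounded up).
Per-layer scan distance = 7830 / 0.1, so 78300 mm.
Laser time per layer = 78300 / 5460 = 14.3407 s.
Time per layer = 14.3407 + 15.5, so 29.8407 s.
Total: 917 × 29.8407 s = 27363.9219 s → 7.60 hours.

7.60 hours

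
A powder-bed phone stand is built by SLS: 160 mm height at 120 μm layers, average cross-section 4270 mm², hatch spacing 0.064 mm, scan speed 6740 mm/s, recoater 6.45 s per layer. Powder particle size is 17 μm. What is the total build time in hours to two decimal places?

6.06 hours

Layer count = ceil(160 / 0.12) = 1334.
Scan path per layer = 4270 / 0.064 = 66718.8 mm.
Per-layer scan time: 66718.8 / 6740 → 9.8989 s.
Time per layer = 9.8989 + 6.45 = 16.3489 s.
1334 layers × 16.3489 s/layer = 21809.4326 s, i.e. 6.06 hours.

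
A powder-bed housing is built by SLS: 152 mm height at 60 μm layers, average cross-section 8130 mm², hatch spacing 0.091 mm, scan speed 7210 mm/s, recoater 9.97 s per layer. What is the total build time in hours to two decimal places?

Number of layers: 152 / 0.06 → 2534 (rounded up).
Per-layer scan distance = 8130 / 0.091, so 89340.7 mm.
Scan time per layer = 89340.7 / 7210 = 12.3912 s.
Time per layer = 12.3912 + 9.97 = 22.3612 s.
2534 layers × 22.3612 s/layer = 56663.2808 s, i.e. 15.74 hours.

15.74 hours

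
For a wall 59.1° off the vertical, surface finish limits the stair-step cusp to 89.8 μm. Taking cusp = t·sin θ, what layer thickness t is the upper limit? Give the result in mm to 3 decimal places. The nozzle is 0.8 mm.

0.105 mm

sin(59.1°) = 0.8581; t_max = 0.0898/0.8581 = 0.105 mm.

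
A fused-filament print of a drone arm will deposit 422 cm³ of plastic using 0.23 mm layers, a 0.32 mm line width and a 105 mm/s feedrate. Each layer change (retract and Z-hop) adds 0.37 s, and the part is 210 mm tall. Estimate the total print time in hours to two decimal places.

Bead cross-section = 0.23 × 0.32, so 0.0736 mm².
Toolpath length = 422 cm³ / 0.0736 mm² = 422000 / 0.0736 = 5733695.7 mm.
Time extruding = 5733695.7 / 105 = 54606.6 s.
Layer count = ceil(210 / 0.23) = 914.
Layer-change overhead = 914 × 0.37, so 338.18 s.
Total = 54606.6 + 338.18 = 54944.78 s = 15.26 hours.

15.26 hours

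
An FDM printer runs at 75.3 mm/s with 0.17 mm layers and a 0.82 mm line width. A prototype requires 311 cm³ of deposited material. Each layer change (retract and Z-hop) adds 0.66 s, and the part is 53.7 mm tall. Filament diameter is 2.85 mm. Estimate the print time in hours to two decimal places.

8.29 hours

Extrusion cross-section: 0.17 × 0.82 → 0.1394 mm².
Total extruded path = 311000/0.1394 = 2230990 mm.
Time extruding = 2230990 / 75.3, so 29628 s.
Layer count = ceil(53.7 / 0.17) = 316.
Non-print overhead: 316 × 0.66 → 208.56 s.
Total = 29628 + 208.56 = 29836.56 s = 8.29 hours.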